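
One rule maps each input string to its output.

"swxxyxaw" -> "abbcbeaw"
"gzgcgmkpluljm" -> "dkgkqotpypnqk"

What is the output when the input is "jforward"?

The pattern: move the first character to the end, then shift every letter 4 places forward in the alphabet (wrapping around).
"jforward" → "jsvaevhn".

jsvaevhn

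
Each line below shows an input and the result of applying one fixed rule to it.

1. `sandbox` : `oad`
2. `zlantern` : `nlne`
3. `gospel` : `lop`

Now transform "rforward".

dfra

The rule is to keep every other character starting from the second (positions 2nd, 4th, 6th, ...), then move the last character to the front.
"rforward" → "frad" → "dfra".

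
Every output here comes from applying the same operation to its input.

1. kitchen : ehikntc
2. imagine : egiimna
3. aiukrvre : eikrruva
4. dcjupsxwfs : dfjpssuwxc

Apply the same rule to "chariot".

The rule is to sort the characters into alphabetical order, then move the first character to the end.
So "chariot" becomes "chiorta".

chiorta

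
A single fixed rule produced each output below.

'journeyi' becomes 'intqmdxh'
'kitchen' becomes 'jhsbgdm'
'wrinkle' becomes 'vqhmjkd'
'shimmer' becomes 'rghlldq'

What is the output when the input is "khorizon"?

jgnqhynm

The pattern: shift every letter 1 place backward in the alphabet (wrapping around).
Doing the same to "khorizon": "jgnqhynm".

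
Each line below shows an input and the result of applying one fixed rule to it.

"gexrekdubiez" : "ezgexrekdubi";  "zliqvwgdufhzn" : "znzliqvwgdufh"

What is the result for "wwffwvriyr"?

The transformation: move the last 2 characters to the front (rotate right by 2).
For "wwffwvriyr" the result is "yrwwffwvri".

yrwwffwvri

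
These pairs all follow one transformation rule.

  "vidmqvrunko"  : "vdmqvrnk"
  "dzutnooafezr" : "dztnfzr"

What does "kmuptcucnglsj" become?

The rule is to remove every vowel.
"kmuptcucnglsj" → "kmptccnglsj".

kmptccnglsj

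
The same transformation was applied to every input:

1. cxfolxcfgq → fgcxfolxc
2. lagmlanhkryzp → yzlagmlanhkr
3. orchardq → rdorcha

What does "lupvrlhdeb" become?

The pattern: delete the last character, then move the last 2 characters to the front (rotate right by 2).
Starting from "lupvrlhdeb": after the first operation, "lupvrlhde"; after the second, "delupvrlh".

delupvrlh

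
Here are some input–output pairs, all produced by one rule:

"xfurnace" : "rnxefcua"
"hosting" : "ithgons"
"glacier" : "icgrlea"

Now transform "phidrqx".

rdpxhqi

Each output is the input with this applied: take characters alternately from the front and the back (1st, last, 2nd, 2nd-last, ...), then move the last 2 characters to the front (rotate right by 2).
Starting from "phidrqx": after the first operation, "pxhqird"; after the second, "rdpxhqi".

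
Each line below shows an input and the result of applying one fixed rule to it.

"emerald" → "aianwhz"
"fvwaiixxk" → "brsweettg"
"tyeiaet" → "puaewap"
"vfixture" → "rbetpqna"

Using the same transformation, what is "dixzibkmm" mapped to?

Each output is the input with this applied: shift every letter 4 places backward in the alphabet (wrapping around).
On "dixzibkmm" that produces "zetvexgii".

zetvexgii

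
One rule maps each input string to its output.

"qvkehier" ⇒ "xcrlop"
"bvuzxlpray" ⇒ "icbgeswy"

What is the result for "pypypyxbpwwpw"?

wfwfwfeiwdd

What's happening: shift every letter 7 places forward in the alphabet (wrapping around), then delete the last 2 characters.
Working it through for "pypypyxbpwwpw": intermediate "wfwfwfeiwddwd", final "wfwfwfeiwdd".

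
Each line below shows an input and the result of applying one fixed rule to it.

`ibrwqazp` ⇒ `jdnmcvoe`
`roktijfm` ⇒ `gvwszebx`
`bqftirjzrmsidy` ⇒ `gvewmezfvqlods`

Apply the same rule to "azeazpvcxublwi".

The pattern: move the first 3 characters to the end (rotate left by 3), then shift every letter 13 places forward in the alphabet (wrapping around) — i.e. ROT13.
Starting from "azeazpvcxublwi": after the first operation, "azpvcxublwiaze"; after the second, "nmcipkhoyjvnmr".

nmcipkhoyjvnmr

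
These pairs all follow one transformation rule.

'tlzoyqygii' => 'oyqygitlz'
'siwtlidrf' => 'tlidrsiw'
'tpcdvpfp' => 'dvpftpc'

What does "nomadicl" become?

adicnom

What's happening: delete the last character, then move the first 3 characters to the end (rotate left by 3).
"nomadicl" → "nomadic" → "adicnom".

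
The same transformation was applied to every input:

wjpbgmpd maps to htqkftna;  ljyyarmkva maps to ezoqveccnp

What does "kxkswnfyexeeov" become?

zsiibicjrawobo

The transformation: reverse the string, then shift every letter 4 places forward in the alphabet (wrapping around).
On "kxkswnfyexeeov": the first step gives "voeexeyfnwskxk", and the second then gives "zsiibicjrawobo".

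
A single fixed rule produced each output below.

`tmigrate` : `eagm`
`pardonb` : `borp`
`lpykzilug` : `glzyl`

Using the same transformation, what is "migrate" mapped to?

eagm

In each case the input is transformed by: reverse the string, then keep every other character starting from the first (positions 1st, 3rd, 5th, ...).
Working it through for "migrate": intermediate "etargim", final "eagm".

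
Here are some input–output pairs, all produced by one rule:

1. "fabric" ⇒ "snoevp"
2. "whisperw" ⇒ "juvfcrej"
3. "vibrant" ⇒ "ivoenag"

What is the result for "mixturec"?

zvkgherp

Rule — shift every letter 13 places forward in the alphabet (wrapping around) — i.e. ROT13.
For "mixturec" the result is "zvkgherp".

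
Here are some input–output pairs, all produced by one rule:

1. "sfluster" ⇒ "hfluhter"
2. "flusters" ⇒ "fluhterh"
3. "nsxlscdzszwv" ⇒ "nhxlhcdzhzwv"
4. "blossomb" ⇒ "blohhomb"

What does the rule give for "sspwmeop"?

hhpwmeop

In each case the input is transformed by: replace every "s" with "h".
For "sspwmeop" the result is "hhpwmeop".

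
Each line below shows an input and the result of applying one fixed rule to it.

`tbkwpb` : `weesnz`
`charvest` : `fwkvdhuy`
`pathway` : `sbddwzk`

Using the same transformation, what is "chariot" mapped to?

fwkrdlu

Each output is the input with this applied: take characters alternately from the front and the back (1st, last, 2nd, 2nd-last, ...), then shift every letter 3 places forward in the alphabet (wrapping around).
Working it through for "chariot": intermediate "cthoair", final "fwkrdlu".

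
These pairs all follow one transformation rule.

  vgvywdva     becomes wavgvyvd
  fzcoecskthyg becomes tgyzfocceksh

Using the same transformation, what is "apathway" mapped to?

What's happening: swap each adjacent pair of characters (1↔2, 3↔4, ...), then move the last 3 characters to the front (rotate right by 3).
Working it through for "apathway": intermediate "patawhya", final "hyapataw".

hyapataw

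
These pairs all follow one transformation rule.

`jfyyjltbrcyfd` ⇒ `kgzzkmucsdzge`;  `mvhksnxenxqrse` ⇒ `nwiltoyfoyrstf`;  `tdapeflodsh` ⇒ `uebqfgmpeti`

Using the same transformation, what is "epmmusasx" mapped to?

Rule — shift every letter 1 place forward in the alphabet (wrapping around).
Doing the same to "epmmusasx": "fqnnvtbty".

fqnnvtbty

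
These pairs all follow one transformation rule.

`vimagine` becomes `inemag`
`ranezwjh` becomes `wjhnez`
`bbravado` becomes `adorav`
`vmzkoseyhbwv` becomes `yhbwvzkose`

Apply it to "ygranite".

iteran

The rule is to delete the first 2 characters, then swap the front and back halves of the string.
On "ygranite" that produces "iteran".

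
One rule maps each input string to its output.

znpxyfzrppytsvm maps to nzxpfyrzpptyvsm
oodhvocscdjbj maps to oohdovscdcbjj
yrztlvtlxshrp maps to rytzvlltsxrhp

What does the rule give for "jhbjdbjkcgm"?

hjjbbdkjgcm

In each case the input is transformed by: swap each adjacent pair of characters (1↔2, 3↔4, ...).
Applying that to "jhbjdbjkcgm" gives "hjjbbdkjgcm".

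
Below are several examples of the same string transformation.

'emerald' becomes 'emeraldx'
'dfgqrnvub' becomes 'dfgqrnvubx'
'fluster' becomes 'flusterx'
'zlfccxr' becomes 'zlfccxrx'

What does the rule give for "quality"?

The transformation: append "x".
On "quality" that produces "qualityx".

qualityx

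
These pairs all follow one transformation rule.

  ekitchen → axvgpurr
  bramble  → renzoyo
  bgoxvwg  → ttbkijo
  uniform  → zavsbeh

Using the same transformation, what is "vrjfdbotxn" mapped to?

aewsqobgki

In each case the input is transformed by: swap the first and last characters, then shift every letter 13 places forward in the alphabet (wrapping around) — i.e. ROT13.
For "vrjfdbotxn" the result is "aewsqobgki".
(Check on "bgoxvwg": → "ggoxvwb" → "ttbkijo" ✓)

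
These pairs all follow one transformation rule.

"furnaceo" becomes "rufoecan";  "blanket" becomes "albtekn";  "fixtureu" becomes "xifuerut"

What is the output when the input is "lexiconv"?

Each output is the input with this applied: move the first 3 characters to the end (rotate left by 3), then reverse the string.
"lexiconv" → "iconvlex" → "xelvnoci".

xelvnoci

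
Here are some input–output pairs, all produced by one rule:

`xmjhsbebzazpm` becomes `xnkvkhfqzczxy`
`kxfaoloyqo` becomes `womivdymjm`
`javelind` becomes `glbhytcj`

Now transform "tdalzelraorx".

mpvrbyjxcjpy

The transformation: shift every letter 2 places backward in the alphabet (wrapping around), then move the last 3 characters to the front (rotate right by 3).
"tdalzelraorx" → "rbyjxcjpympv" → "mpvrbyjxcjpy".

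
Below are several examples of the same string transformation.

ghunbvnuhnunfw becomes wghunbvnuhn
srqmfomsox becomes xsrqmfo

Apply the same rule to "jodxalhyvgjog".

The rule is to move the last character to the front, then delete the last 3 characters.
For "jodxalhyvgjog", step one produces "gjodxalhyvgjo"; step two turns that into "gjodxalhyv".
(Check on "srqmfomsox": → "xsrqmfomso" → "xsrqmfo" ✓)

gjodxalhyv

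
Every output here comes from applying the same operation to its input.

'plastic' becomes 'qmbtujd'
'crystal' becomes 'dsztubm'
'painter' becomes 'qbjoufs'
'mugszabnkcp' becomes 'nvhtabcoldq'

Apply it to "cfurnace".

The transformation: shift every letter 1 place forward in the alphabet (wrapping around).
Doing the same to "cfurnace": "dgvsobdf".

dgvsobdf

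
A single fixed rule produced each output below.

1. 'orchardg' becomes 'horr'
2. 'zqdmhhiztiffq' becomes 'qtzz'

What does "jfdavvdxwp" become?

vvwx

Looking at the pairs, the operation is to sort the characters into alphabetical order, then keep only the last 4 characters.
On "jfdavvdxwp": the first step gives "addfjpvvwx", and the second then gives "vvwx".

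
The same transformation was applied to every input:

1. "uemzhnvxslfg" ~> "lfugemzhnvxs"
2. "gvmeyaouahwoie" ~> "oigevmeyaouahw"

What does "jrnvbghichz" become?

chjzrnvbghi

What's happening: swap the first and last characters, then move the last 3 characters to the front (rotate right by 3).
Working it through for "jrnvbghichz": intermediate "zrnvbghichj", final "chjzrnvbghi".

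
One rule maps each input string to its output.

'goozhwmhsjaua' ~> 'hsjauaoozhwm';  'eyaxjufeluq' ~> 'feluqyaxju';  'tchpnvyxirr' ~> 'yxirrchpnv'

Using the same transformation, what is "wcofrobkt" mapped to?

The transformation: delete the first character, then swap the front and back halves of the string.
Applying both steps to "wcofrobkt": "cofrobkt", then "obktcofr".

obktcofr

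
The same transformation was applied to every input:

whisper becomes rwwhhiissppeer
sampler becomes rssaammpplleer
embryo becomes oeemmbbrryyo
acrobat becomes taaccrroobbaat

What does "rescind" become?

Looking at the pairs, the operation is to double every character, then move the last character to the front.
Doing the same to "rescind": "drreesscciinnd".

drreesscciinnd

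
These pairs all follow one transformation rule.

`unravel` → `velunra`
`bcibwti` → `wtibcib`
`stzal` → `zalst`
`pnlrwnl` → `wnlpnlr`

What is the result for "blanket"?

ketblan

Each output is the input with this applied: move the last 3 characters to the front (rotate right by 3).
"blanket" → "ketblan".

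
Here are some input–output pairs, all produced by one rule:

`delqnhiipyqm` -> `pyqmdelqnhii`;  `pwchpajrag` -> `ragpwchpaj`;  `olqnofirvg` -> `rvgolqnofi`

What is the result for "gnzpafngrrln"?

rrlngnzpafng

Rule — swap the front and back halves of the string, then move the first 2 characters to the end (rotate left by 2).
Applying that to "gnzpafngrrln" gives "rrlngnzpafng".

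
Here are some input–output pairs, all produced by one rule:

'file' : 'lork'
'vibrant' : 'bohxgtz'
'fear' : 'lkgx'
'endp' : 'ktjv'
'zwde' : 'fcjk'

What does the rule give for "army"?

gxse

The pattern: shift every letter 6 places forward in the alphabet (wrapping around).
Applying that to "army" gives "gxse".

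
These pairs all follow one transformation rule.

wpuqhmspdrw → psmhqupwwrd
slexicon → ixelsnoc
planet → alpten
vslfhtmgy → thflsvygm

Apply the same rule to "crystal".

Each output is the input with this applied: reverse the string, then move the first 3 characters to the end (rotate left by 3).
For "crystal", step one produces "latsyrc"; step two turns that into "syrclat".

syrclat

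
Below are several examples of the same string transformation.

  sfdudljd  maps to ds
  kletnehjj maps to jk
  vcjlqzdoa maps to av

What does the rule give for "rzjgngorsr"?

The rule is to move the first character to the end, then keep only the last 2 characters.
"rzjgngorsr" → "zjgngorsrr" → "rr".

rr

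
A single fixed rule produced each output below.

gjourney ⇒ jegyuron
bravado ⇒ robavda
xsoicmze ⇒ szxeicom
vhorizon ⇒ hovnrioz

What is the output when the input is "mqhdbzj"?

The pattern: swap each adjacent pair of characters (1↔2, 3↔4, ...), then take characters alternately from the front and the back (1st, last, 2nd, 2nd-last, ...).
Working it through for "mqhdbzj": intermediate "qmdhzbj", final "qjmbdzh".
(Check on "bravado": → "rbvadao" → "robavda" ✓)

qjmbdzh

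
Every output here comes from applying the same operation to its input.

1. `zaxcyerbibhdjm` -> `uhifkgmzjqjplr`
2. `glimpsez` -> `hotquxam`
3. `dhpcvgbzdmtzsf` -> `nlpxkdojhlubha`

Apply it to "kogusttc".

kswocabb

In each case the input is transformed by: shift every letter 8 places forward in the alphabet (wrapping around), then move the last character to the front.
Applying that to "kogusttc" gives "kswocabb".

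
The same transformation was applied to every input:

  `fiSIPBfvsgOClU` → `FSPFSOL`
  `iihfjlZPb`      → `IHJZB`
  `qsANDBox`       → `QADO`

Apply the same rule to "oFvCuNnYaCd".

The pattern: keep every other character starting from the first (positions 1st, 3rd, 5th, ...), then convert every letter to uppercase.
On "oFvCuNnYaCd": the first step gives "ovunad", and the second then gives "OVUNAD".

OVUNAD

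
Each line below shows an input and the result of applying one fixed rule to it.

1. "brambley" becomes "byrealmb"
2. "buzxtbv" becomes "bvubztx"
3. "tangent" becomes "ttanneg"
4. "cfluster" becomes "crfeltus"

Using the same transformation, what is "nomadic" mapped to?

ncoimda

The rule is to take characters alternately from the front and the back (1st, last, 2nd, 2nd-last, ...).
For "nomadic" the result is "ncoimda".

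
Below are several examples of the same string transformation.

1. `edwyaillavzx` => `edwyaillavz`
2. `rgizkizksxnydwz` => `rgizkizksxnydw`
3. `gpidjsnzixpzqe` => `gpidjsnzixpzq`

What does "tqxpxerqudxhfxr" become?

tqxpxerqudxhfx

The transformation: delete the last character.
So "tqxpxerqudxhfxr" becomes "tqxpxerqudxhfx".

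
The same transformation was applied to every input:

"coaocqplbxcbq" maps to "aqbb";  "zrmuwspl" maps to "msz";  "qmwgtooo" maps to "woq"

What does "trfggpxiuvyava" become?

fpuat

Each output is the input with this applied: move the first character to the end, then keep one character in every 3, starting at position 2 (positions 2nd, 5th, 8th, ...).
Applying both steps to "trfggpxiuvyava": "rfggpxiuvyavat", then "fpuat".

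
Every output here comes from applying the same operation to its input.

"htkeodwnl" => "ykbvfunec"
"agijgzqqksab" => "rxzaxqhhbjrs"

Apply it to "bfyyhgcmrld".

swppyxtdicu

Rule — shift every letter 9 places backward in the alphabet (wrapping around).
For "bfyyhgcmrld" the result is "swppyxtdicu".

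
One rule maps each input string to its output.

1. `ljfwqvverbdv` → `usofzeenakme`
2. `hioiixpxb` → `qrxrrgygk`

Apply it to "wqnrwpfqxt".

In each case the input is transformed by: shift every letter 9 places forward in the alphabet (wrapping around).
"wqnrwpfqxt" → "fzwafyozgc".

fzwafyozgc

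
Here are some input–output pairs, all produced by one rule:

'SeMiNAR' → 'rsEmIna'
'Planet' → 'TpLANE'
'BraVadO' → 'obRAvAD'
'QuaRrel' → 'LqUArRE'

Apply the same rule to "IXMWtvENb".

BixmwTVen

Looking at the pairs, the operation is to move the last character to the front, then flip the case of every letter.
For "IXMWtvENb", step one produces "bIXMWtvEN"; step two turns that into "BixmwTVen".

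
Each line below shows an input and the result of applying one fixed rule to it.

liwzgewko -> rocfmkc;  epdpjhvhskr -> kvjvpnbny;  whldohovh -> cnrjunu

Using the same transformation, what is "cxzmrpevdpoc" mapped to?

idfsxvkbjv

What's happening: delete the last 2 characters, then shift every letter 6 places forward in the alphabet (wrapping around).
Working it through for "cxzmrpevdpoc": intermediate "cxzmrpevdp", final "idfsxvkbjv".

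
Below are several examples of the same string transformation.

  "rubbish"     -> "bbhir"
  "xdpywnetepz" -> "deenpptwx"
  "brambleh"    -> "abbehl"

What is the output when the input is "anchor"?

Each output is the input with this applied: sort the characters into alphabetical order, then delete the last 2 characters.
Starting from "anchor": after the first operation, "achnor"; after the second, "achn".

achn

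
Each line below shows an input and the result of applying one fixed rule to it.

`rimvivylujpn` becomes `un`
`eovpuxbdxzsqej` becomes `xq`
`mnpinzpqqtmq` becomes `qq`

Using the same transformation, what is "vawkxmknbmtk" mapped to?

bk

What's happening: keep one character in every 3, starting at position 3 (positions 3rd, 6th, 9th, ...), then delete the first 2 characters.
Starting from "vawkxmknbmtk": after the first operation, "wmbk"; after the second, "bk".
(Check on "mnpinzpqqtmq": → "pzqq" → "qq" ✓)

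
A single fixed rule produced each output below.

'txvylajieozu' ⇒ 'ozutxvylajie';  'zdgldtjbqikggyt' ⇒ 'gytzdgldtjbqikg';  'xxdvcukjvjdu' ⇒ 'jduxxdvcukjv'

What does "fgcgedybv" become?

ybvfgcged

Rule — move the last 3 characters to the front (rotate right by 3).
For "fgcgedybv" the result is "ybvfgcged".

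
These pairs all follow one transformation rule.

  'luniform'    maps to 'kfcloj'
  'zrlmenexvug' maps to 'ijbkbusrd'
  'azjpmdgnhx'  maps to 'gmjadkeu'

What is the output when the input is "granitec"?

xkfqbz

In each case the input is transformed by: shift every letter 3 places backward in the alphabet (wrapping around), then delete the first 2 characters.
Working it through for "granitec": intermediate "doxkfqbz", final "xkfqbz".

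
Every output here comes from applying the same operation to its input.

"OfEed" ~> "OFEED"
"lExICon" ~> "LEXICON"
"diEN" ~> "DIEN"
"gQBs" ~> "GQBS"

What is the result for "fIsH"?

FISH

Looking at the pairs, the operation is to convert every letter to uppercase.
On "fIsH" that produces "FISH".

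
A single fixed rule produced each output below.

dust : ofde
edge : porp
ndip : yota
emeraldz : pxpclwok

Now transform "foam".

The rule is to shift every letter 11 places forward in the alphabet (wrapping around).
"foam" → "qzlx".

qzlx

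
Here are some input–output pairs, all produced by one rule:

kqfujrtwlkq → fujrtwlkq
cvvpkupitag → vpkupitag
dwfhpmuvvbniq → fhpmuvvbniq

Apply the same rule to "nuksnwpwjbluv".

What's happening: delete the first 2 characters.
So "nuksnwpwjbluv" becomes "ksnwpwjbluv".

ksnwpwjbluv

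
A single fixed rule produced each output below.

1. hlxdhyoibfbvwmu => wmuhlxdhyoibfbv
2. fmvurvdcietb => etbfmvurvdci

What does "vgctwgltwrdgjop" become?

Each output is the input with this applied: move the last 3 characters to the front (rotate right by 3).
Doing the same to "vgctwgltwrdgjop": "jopvgctwgltwrdg".

jopvgctwgltwrdg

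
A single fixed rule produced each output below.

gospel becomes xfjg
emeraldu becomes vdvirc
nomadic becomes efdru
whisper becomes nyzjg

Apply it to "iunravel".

zleirm

Each output is the input with this applied: shift every letter 9 places backward in the alphabet (wrapping around), then delete the last 2 characters.
"iunravel" → "zleirm".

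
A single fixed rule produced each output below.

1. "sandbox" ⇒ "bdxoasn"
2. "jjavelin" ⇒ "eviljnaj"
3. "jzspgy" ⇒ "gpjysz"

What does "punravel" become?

arevplnu

What's happening: move the first 3 characters to the end (rotate left by 3), then swap each adjacent pair of characters (1↔2, 3↔4, ...).
For "punravel" the result is "arevplnu".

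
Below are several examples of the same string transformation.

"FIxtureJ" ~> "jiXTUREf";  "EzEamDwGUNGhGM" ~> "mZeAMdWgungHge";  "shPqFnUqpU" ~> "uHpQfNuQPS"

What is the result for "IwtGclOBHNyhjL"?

What's happening: flip the case of every letter, then swap the first and last characters.
On "IwtGclOBHNyhjL": the first step gives "iWTgCLobhnYHJl", and the second then gives "lWTgCLobhnYHJi".

lWTgCLobhnYHJi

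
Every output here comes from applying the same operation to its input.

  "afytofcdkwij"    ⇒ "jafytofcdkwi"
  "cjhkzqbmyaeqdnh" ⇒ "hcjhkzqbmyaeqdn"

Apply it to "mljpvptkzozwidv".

In each case the input is transformed by: move the last character to the front.
Doing the same to "mljpvptkzozwidv": "vmljpvptkzozwid".

vmljpvptkzozwid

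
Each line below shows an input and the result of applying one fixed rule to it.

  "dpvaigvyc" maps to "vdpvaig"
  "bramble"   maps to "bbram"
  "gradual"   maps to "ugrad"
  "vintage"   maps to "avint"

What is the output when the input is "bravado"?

abrav

Looking at the pairs, the operation is to delete the last 2 characters, then move the last character to the front.
For "bravado", step one produces "brava"; step two turns that into "abrav".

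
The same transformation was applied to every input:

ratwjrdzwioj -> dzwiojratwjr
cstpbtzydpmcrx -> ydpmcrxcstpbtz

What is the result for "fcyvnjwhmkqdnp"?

hmkqdnpfcyvnjw

Rule — swap the front and back halves of the string.
Applying that to "fcyvnjwhmkqdnp" gives "hmkqdnpfcyvnjw".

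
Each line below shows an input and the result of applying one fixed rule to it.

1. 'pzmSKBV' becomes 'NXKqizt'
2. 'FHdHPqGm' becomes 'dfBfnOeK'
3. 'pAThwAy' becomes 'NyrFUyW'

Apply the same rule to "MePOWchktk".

kCnmuAFIRI

Rule — flip the case of every letter, then shift every letter 2 places backward in the alphabet (wrapping around).
Applying that to "MePOWchktk" gives "kCnmuAFIRI".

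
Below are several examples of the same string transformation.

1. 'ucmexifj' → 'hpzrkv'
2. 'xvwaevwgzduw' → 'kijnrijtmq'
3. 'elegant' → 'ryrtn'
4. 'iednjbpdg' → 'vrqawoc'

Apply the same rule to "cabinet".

The rule is to delete the last 2 characters, then shift every letter 13 places forward in the alphabet (wrapping around) — i.e. ROT13.
Starting from "cabinet": after the first operation, "cabin"; after the second, "pnova".

pnova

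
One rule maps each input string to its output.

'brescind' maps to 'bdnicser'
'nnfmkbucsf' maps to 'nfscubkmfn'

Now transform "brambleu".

Each output is the input with this applied: move the first character to the end, then reverse the string.
"brambleu" → "rambleub" → "buelbmar".
(Check on "nnfmkbucsf": → "nfmkbucsfn" → "nfscubkmfn" ✓)

buelbmar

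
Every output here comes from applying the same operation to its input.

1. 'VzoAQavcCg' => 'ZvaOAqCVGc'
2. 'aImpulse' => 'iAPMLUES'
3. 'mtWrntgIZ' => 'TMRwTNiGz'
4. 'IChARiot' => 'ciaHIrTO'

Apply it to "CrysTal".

The transformation: flip the case of every letter, then swap each adjacent pair of characters (1↔2, 3↔4, ...).
On "CrysTal": the first step gives "cRYStAL", and the second then gives "RcSYAtL".

RcSYAtL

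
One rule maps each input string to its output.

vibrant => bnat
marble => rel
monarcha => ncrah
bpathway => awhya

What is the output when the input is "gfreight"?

rgith

Rule — swap each adjacent pair of characters (1↔2, 3↔4, ...), then delete the first 3 characters.
"gfreight" → "fgergith" → "rgith".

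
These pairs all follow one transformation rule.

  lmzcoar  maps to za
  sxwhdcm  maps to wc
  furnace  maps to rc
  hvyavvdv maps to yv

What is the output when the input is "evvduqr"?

Rule — keep one character in every 3, starting at position 3 (positions 3rd, 6th, 9th, ...).
For "evvduqr" the result is "vq".

vq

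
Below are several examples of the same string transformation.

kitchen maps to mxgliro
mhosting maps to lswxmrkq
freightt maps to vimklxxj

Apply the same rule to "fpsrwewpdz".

twvaiathdj

The transformation: shift every letter 4 places forward in the alphabet (wrapping around), then move the first character to the end.
For "fpsrwewpdz", step one produces "jtwvaiathd"; step two turns that into "twvaiathdj".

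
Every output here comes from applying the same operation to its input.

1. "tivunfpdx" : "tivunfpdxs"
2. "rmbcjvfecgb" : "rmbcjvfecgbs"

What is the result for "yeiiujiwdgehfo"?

What's happening: append "s".
Doing the same to "yeiiujiwdgehfo": "yeiiujiwdgehfos".

yeiiujiwdgehfos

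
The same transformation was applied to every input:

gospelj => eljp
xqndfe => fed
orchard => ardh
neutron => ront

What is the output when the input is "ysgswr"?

wrs

Rule — delete the first 3 characters, then move the first character to the end.
For "ysgswr", step one produces "swr"; step two turns that into "wrs".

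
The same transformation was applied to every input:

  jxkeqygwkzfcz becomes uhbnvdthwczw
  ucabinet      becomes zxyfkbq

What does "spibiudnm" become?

mfyfrakj

The rule is to delete the first character, then shift every letter 3 places backward in the alphabet (wrapping around).
For "spibiudnm", step one produces "pibiudnm"; step two turns that into "mfyfrakj".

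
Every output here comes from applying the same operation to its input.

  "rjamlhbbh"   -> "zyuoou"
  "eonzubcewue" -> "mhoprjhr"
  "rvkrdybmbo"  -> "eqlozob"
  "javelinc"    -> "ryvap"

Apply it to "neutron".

geba

In each case the input is transformed by: delete the first 3 characters, then shift every letter 13 places forward in the alphabet (wrapping around) — i.e. ROT13.
Starting from "neutron": after the first operation, "tron"; after the second, "geba".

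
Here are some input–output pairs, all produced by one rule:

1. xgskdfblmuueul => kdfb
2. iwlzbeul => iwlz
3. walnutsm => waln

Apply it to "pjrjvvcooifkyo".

The rule is to swap the front and back halves of the string, then keep only the last 4 characters.
On "pjrjvvcooifkyo" that produces "jvvc".

jvvc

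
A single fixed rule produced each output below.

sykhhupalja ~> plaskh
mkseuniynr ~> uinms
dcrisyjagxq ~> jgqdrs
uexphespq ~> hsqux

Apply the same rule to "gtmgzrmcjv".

zmjgm

Rule — keep every other character starting from the first (positions 1st, 3rd, 5th, ...), then move the last 3 characters to the front (rotate right by 3).
So "gtmgzrmcjv" becomes "zmjgm".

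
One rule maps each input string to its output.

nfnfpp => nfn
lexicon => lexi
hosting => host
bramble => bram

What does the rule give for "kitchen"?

kitc

The rule is to delete the last 3 characters.
So "kitchen" becomes "kitc".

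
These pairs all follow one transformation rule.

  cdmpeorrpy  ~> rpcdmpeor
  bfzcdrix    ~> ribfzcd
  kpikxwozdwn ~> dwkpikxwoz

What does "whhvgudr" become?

udwhhvg

In each case the input is transformed by: delete the last character, then move the last 2 characters to the front (rotate right by 2).
Working it through for "whhvgudr": intermediate "whhvgud", final "udwhhvg".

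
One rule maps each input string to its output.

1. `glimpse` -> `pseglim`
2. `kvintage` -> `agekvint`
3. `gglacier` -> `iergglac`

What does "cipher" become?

hercip

The rule is to move the last 3 characters to the front (rotate right by 3).
Applying that to "cipher" gives "hercip".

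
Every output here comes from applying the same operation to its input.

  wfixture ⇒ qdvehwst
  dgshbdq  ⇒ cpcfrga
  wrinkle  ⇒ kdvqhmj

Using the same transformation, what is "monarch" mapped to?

bglnmzq

The pattern: shift every letter 1 place backward in the alphabet (wrapping around), then move the last 2 characters to the front (rotate right by 2).
"monarch" → "lnmzqbg" → "bglnmzq".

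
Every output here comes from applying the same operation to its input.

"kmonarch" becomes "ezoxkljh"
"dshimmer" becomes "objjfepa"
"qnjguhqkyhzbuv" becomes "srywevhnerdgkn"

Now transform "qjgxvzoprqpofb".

The rule is to reverse the string, then shift every letter 3 places backward in the alphabet (wrapping around).
Working it through for "qjgxvzoprqpofb": intermediate "bfopqrpozvxgjq", final "yclmnomlwsudgn".
(Check on "kmonarch": → "hcranomk" → "ezoxkljh" ✓)

yclmnomlwsudgn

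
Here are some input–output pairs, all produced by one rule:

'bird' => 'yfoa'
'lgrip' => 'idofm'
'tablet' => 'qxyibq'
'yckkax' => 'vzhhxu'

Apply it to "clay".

The transformation: shift every letter 3 places backward in the alphabet (wrapping around).
For "clay" the result is "zixv".

zixv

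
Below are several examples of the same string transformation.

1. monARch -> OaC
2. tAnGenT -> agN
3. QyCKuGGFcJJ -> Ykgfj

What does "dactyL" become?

The pattern: keep every other character starting from the second (positions 2nd, 4th, 6th, ...), then flip the case of every letter.
Working it through for "dactyL": intermediate "atL", final "ATl".

ATl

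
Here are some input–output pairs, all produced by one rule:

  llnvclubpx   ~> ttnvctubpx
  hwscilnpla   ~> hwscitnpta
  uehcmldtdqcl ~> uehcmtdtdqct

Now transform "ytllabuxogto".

The transformation: replace every "l" with "t".
Applying that to "ytllabuxogto" gives "ytttabuxogto".

ytttabuxogto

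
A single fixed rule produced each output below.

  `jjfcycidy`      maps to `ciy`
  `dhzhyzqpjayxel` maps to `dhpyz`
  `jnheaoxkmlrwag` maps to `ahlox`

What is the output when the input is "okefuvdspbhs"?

dhpu

Rule — sort the characters into alphabetical order, then keep one character in every 3, starting at position 2 (positions 2nd, 5th, 8th, ...).
On "okefuvdspbhs": the first step gives "bdefhkopssuv", and the second then gives "dhpu".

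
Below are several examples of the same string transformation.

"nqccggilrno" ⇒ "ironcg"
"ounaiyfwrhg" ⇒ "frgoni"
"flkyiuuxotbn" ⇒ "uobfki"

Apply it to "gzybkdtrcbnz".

The pattern: keep every other character starting from the first (positions 1st, 3rd, 5th, ...), then move the first 3 characters to the end (rotate left by 3).
For "gzybkdtrcbnz", step one produces "gyktcn"; step two turns that into "tcngyk".

tcngyk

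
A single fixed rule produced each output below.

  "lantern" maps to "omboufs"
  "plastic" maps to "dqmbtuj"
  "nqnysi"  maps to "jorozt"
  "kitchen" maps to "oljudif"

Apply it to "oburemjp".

What's happening: shift every letter 1 place forward in the alphabet (wrapping around), then move the last character to the front.
For "oburemjp", step one produces "pcvsfnkq"; step two turns that into "qpcvsfnk".
(Check on "lantern": → "mboufso" → "omboufs" ✓)

qpcvsfnk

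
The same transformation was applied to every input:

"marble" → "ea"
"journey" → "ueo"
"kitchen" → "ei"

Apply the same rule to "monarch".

In each case the input is transformed by: move the first 2 characters to the end (rotate left by 2), then keep only the vowels.
Applying that to "monarch" gives "ao".

ao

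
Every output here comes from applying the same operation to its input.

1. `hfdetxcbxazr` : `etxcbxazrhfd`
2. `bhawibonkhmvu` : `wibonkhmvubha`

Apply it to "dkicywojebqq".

The transformation: move the first 3 characters to the end (rotate left by 3).
For "dkicywojebqq" the result is "cywojebqqdki".

cywojebqqdki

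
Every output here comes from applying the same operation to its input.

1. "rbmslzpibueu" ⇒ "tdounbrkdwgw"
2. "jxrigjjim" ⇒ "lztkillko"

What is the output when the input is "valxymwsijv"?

xcnzaoyuklx

The transformation: shift every letter 2 places forward in the alphabet (wrapping around).
Doing the same to "valxymwsijv": "xcnzaoyuklx".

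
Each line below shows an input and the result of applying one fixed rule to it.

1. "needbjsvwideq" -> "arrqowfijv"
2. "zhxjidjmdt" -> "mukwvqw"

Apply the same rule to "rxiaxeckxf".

ekvnkrp

The pattern: delete the last 3 characters, then shift every letter 13 places forward in the alphabet (wrapping around) — i.e. ROT13.
For "rxiaxeckxf", step one produces "rxiaxec"; step two turns that into "ekvnkrp".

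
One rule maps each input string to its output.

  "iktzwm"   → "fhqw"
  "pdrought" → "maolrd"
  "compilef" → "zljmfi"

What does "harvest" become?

The pattern: delete the last 2 characters, then shift every letter 3 places backward in the alphabet (wrapping around).
"harvest" → "harve" → "exosb".

exosb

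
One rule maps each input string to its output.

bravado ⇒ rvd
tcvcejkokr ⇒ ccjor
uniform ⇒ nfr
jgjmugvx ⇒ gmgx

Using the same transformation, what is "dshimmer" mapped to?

What's happening: keep every other character starting from the second (positions 2nd, 4th, 6th, ...).
So "dshimmer" becomes "simr".

simr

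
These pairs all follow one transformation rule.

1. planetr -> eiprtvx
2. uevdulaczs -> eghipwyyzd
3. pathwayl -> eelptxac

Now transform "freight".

In each case the input is transformed by: sort the characters into alphabetical order, then shift every letter 4 places forward in the alphabet (wrapping around).
Applying that to "freight" gives "ijklmvx".
(Check on "planetr": → "aelnprt" → "eiprtvx" ✓)

ijklmvx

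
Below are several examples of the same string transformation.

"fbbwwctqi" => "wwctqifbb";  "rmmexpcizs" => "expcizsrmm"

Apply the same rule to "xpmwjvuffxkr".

Rule — move the first 3 characters to the end (rotate left by 3).
Doing the same to "xpmwjvuffxkr": "wjvuffxkrxpm".

wjvuffxkrxpm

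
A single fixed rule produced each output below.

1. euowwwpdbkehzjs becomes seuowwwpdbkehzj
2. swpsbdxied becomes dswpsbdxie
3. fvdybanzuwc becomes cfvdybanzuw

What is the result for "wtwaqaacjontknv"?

Rule — move the last character to the front.
So "wtwaqaacjontknv" becomes "vwtwaqaacjontkn".

vwtwaqaacjontkn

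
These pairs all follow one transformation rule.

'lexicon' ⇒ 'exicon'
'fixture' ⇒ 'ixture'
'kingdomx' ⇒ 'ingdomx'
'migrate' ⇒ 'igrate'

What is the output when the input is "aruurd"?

In each case the input is transformed by: delete the first character.
So "aruurd" becomes "ruurd".

ruurd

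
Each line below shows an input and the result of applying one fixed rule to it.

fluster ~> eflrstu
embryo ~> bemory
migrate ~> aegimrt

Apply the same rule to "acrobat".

What's happening: sort the characters into alphabetical order.
So "acrobat" becomes "aabcort".

aabcort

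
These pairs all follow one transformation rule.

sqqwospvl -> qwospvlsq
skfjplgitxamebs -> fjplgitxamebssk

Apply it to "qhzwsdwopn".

Looking at the pairs, the operation is to move the first 2 characters to the end (rotate left by 2).
Doing the same to "qhzwsdwopn": "zwsdwopnqh".

zwsdwopnqh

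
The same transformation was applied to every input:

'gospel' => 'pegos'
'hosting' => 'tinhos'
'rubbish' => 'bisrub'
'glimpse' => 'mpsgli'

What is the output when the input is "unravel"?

The transformation: delete the last character, then move the first 3 characters to the end (rotate left by 3).
For "unravel", step one produces "unrave"; step two turns that into "aveunr".

aveunr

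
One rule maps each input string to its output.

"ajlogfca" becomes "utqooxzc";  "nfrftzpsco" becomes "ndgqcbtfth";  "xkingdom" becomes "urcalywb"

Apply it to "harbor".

Rule — swap the front and back halves of the string, then shift every letter 12 places backward in the alphabet (wrapping around).
On "harbor" that produces "pcfvof".
(Check on "xkingdom": → "gdomxkin" → "urcalywb" ✓)

pcfvof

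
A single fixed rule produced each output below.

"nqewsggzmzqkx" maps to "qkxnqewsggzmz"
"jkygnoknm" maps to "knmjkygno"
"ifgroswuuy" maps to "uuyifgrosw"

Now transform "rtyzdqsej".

The rule is to move the last 3 characters to the front (rotate right by 3).
On "rtyzdqsej" that produces "sejrtyzdq".

sejrtyzdq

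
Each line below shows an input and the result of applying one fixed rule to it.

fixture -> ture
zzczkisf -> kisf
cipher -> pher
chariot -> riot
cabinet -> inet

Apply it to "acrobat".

The pattern: keep only the last 4 characters.
For "acrobat" the result is "obat".

obat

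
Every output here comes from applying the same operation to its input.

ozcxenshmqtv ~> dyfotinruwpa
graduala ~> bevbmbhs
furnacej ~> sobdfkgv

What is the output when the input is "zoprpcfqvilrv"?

qsqdgrwjmswap

The transformation: move the first 2 characters to the end (rotate left by 2), then shift every letter 1 place forward in the alphabet (wrapping around).
Working it through for "zoprpcfqvilrv": intermediate "prpcfqvilrvzo", final "qsqdgrwjmswap".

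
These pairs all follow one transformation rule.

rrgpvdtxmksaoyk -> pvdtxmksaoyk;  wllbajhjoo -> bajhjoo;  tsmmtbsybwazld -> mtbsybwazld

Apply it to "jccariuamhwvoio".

ariuamhwvoio

Looking at the pairs, the operation is to delete the first 3 characters.
For "jccariuamhwvoio" the result is "ariuamhwvoio".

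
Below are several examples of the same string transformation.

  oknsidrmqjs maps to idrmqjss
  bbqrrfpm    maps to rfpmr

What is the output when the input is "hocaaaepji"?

aaepjia

Rule — delete the first 3 characters, then move the first character to the end.
On "hocaaaepji": the first step gives "aaaepji", and the second then gives "aaepjia".
(Check on "bbqrrfpm": → "rrfpm" → "rfpmr" ✓)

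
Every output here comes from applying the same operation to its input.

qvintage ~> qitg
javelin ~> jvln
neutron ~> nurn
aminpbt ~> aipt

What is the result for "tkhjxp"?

thx

Rule — keep every other character starting from the first (positions 1st, 3rd, 5th, ...).
Applying that to "tkhjxp" gives "thx".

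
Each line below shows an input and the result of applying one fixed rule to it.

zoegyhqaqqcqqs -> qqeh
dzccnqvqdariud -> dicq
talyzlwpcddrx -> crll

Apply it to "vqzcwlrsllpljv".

The pattern: keep one character in every 3, starting at position 3 (positions 3rd, 6th, 9th, ...), then move the last 2 characters to the front (rotate right by 2).
On "vqzcwlrsllpljv": the first step gives "zlll", and the second then gives "llzl".

llzl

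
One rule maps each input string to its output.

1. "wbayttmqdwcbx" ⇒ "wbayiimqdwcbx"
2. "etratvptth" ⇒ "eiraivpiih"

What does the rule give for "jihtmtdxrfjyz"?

jihimidxrfjyz

Each output is the input with this applied: replace every "t" with "i".
Applying that to "jihtmtdxrfjyz" gives "jihimidxrfjyz".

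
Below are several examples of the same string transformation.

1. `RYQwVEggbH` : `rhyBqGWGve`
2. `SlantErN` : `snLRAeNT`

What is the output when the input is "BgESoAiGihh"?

Looking at the pairs, the operation is to take characters alternately from the front and the back (1st, last, 2nd, 2nd-last, ...), then flip the case of every letter.
On "BgESoAiGihh": the first step gives "BhghEiSGoiA", and the second then gives "bHGHeIsgOIa".

bHGHeIsgOIa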